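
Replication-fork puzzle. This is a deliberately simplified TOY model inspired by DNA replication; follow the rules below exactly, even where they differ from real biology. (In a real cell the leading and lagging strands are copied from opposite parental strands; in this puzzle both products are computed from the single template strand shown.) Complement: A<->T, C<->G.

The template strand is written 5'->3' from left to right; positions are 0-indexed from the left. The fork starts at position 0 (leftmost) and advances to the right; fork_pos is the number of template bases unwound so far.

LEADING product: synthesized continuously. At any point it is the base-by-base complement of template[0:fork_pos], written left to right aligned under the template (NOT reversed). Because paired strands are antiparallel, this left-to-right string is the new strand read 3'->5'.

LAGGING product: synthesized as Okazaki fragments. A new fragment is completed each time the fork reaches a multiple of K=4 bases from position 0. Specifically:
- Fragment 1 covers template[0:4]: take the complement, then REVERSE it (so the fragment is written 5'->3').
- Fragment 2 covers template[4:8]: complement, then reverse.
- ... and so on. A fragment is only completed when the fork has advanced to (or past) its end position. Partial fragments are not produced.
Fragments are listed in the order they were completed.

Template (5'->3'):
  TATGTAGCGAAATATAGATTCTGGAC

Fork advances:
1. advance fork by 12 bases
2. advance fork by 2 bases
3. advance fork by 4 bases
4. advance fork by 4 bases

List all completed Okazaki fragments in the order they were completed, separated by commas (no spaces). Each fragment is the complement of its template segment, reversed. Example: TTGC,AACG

Answer: CATA,GCTA,TTTC,TATA,AATC

Derivation:
Step 1: advance 12 -> fork_pos = 0 + 12 = 12. Reached multiple(s) of 4: 4, 8, 12 -> fragments 1-3 completed (3 total).
Step 2: advance 2 -> fork_pos = 12 + 2 = 14. Next multiple of 4 is 16 (not reached); still 3 fragment(s).
Step 3: advance 4 -> fork_pos = 14 + 4 = 18. Reached multiple(s) of 4: 16 -> fragment 4 completed (4 total).
Step 4: advance 4 -> fork_pos = 18 + 4 = 22. Reached multiple(s) of 4: 20 -> fragment 5 completed (5 total).
Final fork_pos = 22, so 5 fragment(s) are complete. Build each: template segment -> complement -> reverse.
Fragment 1: template[0:4] = TATG -> complement ATAC -> reversed CATA
Fragment 2: template[4:8] = TAGC -> complement ATCG -> reversed GCTA
Fragment 3: template[8:12] = GAAA -> complement CTTT -> reversed TTTC
Fragment 4: template[12:16] = TATA -> complement ATAT -> reversed TATA
Fragment 5: template[16:20] = GATT -> complement CTAA -> reversed AATC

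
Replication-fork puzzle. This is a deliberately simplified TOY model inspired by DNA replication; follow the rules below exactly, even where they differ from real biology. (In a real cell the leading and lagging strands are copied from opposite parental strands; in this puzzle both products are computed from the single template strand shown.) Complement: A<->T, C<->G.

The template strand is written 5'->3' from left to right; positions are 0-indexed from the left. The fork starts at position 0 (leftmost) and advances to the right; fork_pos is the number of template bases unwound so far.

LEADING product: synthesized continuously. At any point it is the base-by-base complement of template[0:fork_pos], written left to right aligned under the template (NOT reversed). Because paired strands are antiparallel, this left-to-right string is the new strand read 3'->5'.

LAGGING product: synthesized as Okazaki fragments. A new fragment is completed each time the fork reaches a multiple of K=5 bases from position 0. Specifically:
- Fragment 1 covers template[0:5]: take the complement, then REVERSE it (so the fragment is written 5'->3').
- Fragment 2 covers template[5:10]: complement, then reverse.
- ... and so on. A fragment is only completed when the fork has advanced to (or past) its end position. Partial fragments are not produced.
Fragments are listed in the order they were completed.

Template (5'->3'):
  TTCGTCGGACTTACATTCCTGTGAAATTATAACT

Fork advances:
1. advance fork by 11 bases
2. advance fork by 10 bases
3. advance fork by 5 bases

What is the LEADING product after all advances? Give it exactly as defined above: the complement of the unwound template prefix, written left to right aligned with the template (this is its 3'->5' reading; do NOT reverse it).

Answer: AAGCAGCCTGAATGTAAGGACACTTT

Derivation:
Step 1: advance 11 -> fork_pos = 0 + 11 = 11.
Step 2: advance 10 -> fork_pos = 11 + 10 = 21.
Step 3: advance 5 -> fork_pos = 21 + 5 = 26.
Unwound prefix: template[0:26] = TTCGTCGGACTTACATTCCTGTGAAA
Complement it base by base (A<->T, C<->G), keeping left-to-right order:
  [0:5] TTCGT -> AAGCA
  [5:10] CGGAC -> GCCTG
  [10:15] TTACA -> AATGT
  [15:20] TTCCT -> AAGGA
  [20:25] GTGAA -> CACTT
  [25:26] A -> T
Concatenate: AAGCAGCCTGAATGTAAGGACACTTT (length 26; written aligned with the template, i.e. 3'->5').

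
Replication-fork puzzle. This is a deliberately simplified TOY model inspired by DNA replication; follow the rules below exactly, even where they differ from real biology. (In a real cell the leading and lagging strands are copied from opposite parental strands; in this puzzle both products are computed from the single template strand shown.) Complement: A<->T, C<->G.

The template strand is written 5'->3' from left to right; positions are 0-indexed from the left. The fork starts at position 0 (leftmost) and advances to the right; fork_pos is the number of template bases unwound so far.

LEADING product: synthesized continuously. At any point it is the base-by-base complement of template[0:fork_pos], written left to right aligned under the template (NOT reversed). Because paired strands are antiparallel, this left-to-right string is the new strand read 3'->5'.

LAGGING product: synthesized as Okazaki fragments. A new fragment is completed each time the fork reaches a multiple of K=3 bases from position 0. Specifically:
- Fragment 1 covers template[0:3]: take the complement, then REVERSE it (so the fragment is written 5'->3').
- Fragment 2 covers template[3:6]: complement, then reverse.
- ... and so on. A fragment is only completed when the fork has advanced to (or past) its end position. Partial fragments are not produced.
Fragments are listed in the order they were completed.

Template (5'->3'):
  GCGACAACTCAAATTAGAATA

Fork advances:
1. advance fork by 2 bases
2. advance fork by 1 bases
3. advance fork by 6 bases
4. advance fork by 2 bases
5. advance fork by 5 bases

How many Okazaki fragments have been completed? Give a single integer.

Answer: 5

Derivation:
Step 1: advance 2 -> fork_pos = 0 + 2 = 2. Next multiple of 3 is 3 (not reached); still 0 fragment(s).
Step 2: advance 1 -> fork_pos = 2 + 1 = 3. Reached multiple(s) of 3: 3 -> fragment 1 completed (1 total).
Step 3: advance 6 -> fork_pos = 3 + 6 = 9. Reached multiple(s) of 3: 6, 9 -> fragments 2-3 completed (3 total).
Step 4: advance 2 -> fork_pos = 9 + 2 = 11. Next multiple of 3 is 12 (not reached); still 3 fragment(s).
Step 5: advance 5 -> fork_pos = 11 + 5 = 16. Reached multiple(s) of 3: 12, 15 -> fragments 4-5 completed (5 total).
Check: final fork_pos = 16; the multiples of 3 that are <= 16 are 3..15 -> 16 // 3 = 5 completed fragment(s).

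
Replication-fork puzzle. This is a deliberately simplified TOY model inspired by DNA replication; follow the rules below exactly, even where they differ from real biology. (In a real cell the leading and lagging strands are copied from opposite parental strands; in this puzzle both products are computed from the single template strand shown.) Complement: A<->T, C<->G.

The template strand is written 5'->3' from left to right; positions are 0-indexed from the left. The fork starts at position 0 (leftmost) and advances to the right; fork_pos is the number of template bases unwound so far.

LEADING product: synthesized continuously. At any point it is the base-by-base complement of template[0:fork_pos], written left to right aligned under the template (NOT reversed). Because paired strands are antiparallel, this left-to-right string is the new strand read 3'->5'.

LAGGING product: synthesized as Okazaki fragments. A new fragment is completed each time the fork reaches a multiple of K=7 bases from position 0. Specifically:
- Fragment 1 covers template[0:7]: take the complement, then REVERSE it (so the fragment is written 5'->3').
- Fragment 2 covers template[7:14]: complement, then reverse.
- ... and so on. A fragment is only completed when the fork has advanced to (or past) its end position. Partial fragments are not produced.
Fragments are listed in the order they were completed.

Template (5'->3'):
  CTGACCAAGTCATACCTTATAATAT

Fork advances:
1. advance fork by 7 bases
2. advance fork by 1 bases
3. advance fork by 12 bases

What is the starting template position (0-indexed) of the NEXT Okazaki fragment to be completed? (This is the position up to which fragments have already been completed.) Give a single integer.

Step 1: advance 7 -> fork_pos = 0 + 7 = 7. Reached multiple(s) of 7: 7 -> fragment 1 completed (1 total).
Step 2: advance 1 -> fork_pos = 7 + 1 = 8. Next multiple of 7 is 14 (not reached); still 1 fragment(s).
Step 3: advance 12 -> fork_pos = 8 + 12 = 20. Reached multiple(s) of 7: 14 -> fragment 2 completed (2 total).
2 fragment(s) completed, covering template[0:14] (2 x 7 = 14). The next fragment, fragment 3, covers template[14:21], so it starts at position 14.

Answer: 14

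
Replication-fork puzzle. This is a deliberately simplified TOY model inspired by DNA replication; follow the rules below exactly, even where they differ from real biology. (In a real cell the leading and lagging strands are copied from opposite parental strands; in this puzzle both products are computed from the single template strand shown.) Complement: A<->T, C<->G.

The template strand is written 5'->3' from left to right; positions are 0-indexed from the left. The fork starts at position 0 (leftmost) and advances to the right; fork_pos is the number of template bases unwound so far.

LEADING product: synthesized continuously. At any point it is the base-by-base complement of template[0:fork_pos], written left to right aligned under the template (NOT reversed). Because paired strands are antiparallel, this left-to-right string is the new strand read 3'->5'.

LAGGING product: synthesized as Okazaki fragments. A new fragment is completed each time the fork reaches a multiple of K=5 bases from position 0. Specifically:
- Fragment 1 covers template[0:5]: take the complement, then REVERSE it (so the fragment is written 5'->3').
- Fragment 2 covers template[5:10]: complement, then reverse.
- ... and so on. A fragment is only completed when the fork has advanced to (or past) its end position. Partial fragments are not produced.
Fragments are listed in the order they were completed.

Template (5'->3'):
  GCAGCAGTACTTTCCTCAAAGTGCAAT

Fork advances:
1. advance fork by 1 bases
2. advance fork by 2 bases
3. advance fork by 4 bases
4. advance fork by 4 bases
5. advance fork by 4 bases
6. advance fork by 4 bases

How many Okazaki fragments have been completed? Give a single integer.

Step 1: advance 1 -> fork_pos = 0 + 1 = 1. Next multiple of 5 is 5 (not reached); still 0 fragment(s).
Step 2: advance 2 -> fork_pos = 1 + 2 = 3. Next multiple of 5 is 5 (not reached); still 0 fragment(s).
Step 3: advance 4 -> fork_pos = 3 + 4 = 7. Reached multiple(s) of 5: 5 -> fragment 1 completed (1 total).
Step 4: advance 4 -> fork_pos = 7 + 4 = 11. Reached multiple(s) of 5: 10 -> fragment 2 completed (2 total).
Step 5: advance 4 -> fork_pos = 11 + 4 = 15. Reached multiple(s) of 5: 15 -> fragment 3 completed (3 total).
Step 6: advance 4 -> fork_pos = 15 + 4 = 19. Next multiple of 5 is 20 (not reached); still 3 fragment(s).
Check: final fork_pos = 19; the multiples of 5 that are <= 19 are 5..15 -> 19 // 5 = 3 completed fragment(s).

Answer: 3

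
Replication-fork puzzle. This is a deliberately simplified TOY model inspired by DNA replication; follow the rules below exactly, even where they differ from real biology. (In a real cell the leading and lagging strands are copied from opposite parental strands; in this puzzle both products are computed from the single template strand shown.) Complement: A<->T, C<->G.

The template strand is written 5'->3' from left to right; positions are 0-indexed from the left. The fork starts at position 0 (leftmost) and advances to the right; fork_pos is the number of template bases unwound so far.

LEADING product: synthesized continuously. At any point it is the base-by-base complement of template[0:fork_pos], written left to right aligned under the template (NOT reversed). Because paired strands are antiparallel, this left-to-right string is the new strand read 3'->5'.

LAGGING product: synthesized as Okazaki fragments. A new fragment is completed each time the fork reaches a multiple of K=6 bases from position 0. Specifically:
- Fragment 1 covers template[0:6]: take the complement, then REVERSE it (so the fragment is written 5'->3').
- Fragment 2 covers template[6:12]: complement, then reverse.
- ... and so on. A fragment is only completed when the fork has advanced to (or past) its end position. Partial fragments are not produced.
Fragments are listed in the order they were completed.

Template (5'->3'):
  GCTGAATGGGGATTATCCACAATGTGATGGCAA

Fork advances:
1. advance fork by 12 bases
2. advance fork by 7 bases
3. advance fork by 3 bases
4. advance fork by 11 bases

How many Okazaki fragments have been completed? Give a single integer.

Step 1: advance 12 -> fork_pos = 0 + 12 = 12. Reached multiple(s) of 6: 6, 12 -> fragments 1-2 completed (2 total).
Step 2: advance 7 -> fork_pos = 12 + 7 = 19. Reached multiple(s) of 6: 18 -> fragment 3 completed (3 total).
Step 3: advance 3 -> fork_pos = 19 + 3 = 22. Next multiple of 6 is 24 (not reached); still 3 fragment(s).
Step 4: advance 11 -> fork_pos = 22 + 11 = 33. Reached multiple(s) of 6: 24, 30 -> fragments 4-5 completed (5 total).
Check: final fork_pos = 33; the multiples of 6 that are <= 33 are 6..30 -> 33 // 6 = 5 completed fragment(s).

Answer: 5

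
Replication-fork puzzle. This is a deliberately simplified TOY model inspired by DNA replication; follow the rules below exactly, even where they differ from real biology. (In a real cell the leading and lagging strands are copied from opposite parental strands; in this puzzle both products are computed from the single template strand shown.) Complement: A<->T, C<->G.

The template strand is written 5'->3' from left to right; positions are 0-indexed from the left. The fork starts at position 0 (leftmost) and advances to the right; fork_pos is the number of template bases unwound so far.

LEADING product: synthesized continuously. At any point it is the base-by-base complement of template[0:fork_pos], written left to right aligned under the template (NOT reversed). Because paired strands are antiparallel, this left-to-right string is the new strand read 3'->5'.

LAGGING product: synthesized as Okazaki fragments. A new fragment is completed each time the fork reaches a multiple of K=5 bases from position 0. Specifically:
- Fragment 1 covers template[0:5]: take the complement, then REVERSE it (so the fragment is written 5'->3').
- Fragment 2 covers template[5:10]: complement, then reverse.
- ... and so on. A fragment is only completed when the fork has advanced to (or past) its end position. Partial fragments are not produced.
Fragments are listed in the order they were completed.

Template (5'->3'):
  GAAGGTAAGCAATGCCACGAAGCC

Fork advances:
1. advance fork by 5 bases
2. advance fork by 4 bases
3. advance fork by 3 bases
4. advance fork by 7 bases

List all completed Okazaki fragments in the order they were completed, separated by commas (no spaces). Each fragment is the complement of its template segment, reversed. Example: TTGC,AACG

Step 1: advance 5 -> fork_pos = 0 + 5 = 5. Reached multiple(s) of 5: 5 -> fragment 1 completed (1 total).
Step 2: advance 4 -> fork_pos = 5 + 4 = 9. Next multiple of 5 is 10 (not reached); still 1 fragment(s).
Step 3: advance 3 -> fork_pos = 9 + 3 = 12. Reached multiple(s) of 5: 10 -> fragment 2 completed (2 total).
Step 4: advance 7 -> fork_pos = 12 + 7 = 19. Reached multiple(s) of 5: 15 -> fragment 3 completed (3 total).
Final fork_pos = 19, so 3 fragment(s) are complete. Build each: template segment -> complement -> reverse.
Fragment 1: template[0:5] = GAAGG -> complement CTTCC -> reversed CCTTC
Fragment 2: template[5:10] = TAAGC -> complement ATTCG -> reversed GCTTA
Fragment 3: template[10:15] = AATGC -> complement TTACG -> reversed GCATT

Answer: CCTTC,GCTTA,GCATT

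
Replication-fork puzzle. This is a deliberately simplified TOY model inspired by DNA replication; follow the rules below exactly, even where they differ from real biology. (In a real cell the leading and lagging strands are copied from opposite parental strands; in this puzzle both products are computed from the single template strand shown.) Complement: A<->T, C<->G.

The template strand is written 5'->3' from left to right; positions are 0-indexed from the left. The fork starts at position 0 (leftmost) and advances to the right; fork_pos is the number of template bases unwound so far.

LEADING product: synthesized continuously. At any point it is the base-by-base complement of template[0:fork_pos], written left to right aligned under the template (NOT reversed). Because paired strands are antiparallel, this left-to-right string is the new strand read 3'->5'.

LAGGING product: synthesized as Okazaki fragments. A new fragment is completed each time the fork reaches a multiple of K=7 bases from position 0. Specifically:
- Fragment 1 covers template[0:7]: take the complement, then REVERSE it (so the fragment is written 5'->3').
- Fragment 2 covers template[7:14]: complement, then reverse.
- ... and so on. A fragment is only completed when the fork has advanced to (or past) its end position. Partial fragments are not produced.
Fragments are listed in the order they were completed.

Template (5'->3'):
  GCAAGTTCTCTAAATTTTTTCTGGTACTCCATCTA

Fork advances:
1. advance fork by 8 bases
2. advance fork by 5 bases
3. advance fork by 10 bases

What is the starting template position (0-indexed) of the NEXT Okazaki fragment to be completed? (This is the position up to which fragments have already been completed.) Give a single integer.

Step 1: advance 8 -> fork_pos = 0 + 8 = 8. Reached multiple(s) of 7: 7 -> fragment 1 completed (1 total).
Step 2: advance 5 -> fork_pos = 8 + 5 = 13. Next multiple of 7 is 14 (not reached); still 1 fragment(s).
Step 3: advance 10 -> fork_pos = 13 + 10 = 23. Reached multiple(s) of 7: 14, 21 -> fragments 2-3 completed (3 total).
3 fragment(s) completed, covering template[0:21] (3 x 7 = 21). The next fragment, fragment 4, covers template[21:28], so it starts at position 21.

Answer: 21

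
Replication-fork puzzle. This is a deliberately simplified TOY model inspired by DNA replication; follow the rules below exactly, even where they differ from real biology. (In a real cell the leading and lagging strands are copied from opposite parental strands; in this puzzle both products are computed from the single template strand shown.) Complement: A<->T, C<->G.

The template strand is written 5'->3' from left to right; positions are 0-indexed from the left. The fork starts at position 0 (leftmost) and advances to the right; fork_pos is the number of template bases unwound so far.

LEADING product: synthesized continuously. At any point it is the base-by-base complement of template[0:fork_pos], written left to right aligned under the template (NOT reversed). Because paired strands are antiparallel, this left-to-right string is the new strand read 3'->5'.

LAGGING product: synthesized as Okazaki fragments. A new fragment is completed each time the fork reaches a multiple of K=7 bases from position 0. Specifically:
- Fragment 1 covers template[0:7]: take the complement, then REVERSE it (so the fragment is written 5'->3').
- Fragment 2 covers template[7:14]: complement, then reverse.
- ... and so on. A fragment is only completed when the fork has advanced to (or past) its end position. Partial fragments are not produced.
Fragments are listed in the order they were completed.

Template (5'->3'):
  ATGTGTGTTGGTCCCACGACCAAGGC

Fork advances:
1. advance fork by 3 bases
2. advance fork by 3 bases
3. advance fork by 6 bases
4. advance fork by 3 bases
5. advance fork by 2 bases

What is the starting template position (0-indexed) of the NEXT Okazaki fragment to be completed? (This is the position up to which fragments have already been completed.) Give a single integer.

Step 1: advance 3 -> fork_pos = 0 + 3 = 3. Next multiple of 7 is 7 (not reached); still 0 fragment(s).
Step 2: advance 3 -> fork_pos = 3 + 3 = 6. Next multiple of 7 is 7 (not reached); still 0 fragment(s).
Step 3: advance 6 -> fork_pos = 6 + 6 = 12. Reached multiple(s) of 7: 7 -> fragment 1 completed (1 total).
Step 4: advance 3 -> fork_pos = 12 + 3 = 15. Reached multiple(s) of 7: 14 -> fragment 2 completed (2 total).
Step 5: advance 2 -> fork_pos = 15 + 2 = 17. Next multiple of 7 is 21 (not reached); still 2 fragment(s).
2 fragment(s) completed, covering template[0:14] (2 x 7 = 14). The next fragment, fragment 3, covers template[14:21], so it starts at position 14.

Answer: 14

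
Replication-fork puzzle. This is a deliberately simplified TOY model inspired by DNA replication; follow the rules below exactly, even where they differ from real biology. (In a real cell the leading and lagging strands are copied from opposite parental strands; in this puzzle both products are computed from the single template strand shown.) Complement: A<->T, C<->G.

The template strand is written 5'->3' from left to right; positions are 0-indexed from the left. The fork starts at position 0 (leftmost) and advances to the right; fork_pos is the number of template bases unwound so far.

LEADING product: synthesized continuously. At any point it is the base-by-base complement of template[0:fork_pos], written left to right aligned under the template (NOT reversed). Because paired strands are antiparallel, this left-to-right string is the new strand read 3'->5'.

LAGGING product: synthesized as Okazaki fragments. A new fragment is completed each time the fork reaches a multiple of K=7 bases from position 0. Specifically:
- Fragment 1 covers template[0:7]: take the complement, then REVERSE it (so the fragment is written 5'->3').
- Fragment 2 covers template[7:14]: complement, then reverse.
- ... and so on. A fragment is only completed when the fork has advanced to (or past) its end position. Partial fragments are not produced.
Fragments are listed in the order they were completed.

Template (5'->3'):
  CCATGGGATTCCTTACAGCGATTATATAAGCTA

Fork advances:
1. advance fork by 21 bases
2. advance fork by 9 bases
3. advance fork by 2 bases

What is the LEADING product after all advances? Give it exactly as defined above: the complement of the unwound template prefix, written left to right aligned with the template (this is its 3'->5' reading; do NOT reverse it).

Answer: GGTACCCTAAGGAATGTCGCTAATATATTCGA

Derivation:
Step 1: advance 21 -> fork_pos = 0 + 21 = 21.
Step 2: advance 9 -> fork_pos = 21 + 9 = 30.
Step 3: advance 2 -> fork_pos = 30 + 2 = 32.
Unwound prefix: template[0:32] = CCATGGGATTCCTTACAGCGATTATATAAGCT
Complement it base by base (A<->T, C<->G), keeping left-to-right order:
  [0:5] CCATG -> GGTAC
  [5:10] GGATT -> CCTAA
  [10:15] CCTTA -> GGAAT
  [15:20] CAGCG -> GTCGC
  [20:25] ATTAT -> TAATA
  [25:30] ATAAG -> TATTC
  [30:32] CT -> GA
Concatenate: GGTACCCTAAGGAATGTCGCTAATATATTCGA (length 32; written aligned with the template, i.e. 3'->5').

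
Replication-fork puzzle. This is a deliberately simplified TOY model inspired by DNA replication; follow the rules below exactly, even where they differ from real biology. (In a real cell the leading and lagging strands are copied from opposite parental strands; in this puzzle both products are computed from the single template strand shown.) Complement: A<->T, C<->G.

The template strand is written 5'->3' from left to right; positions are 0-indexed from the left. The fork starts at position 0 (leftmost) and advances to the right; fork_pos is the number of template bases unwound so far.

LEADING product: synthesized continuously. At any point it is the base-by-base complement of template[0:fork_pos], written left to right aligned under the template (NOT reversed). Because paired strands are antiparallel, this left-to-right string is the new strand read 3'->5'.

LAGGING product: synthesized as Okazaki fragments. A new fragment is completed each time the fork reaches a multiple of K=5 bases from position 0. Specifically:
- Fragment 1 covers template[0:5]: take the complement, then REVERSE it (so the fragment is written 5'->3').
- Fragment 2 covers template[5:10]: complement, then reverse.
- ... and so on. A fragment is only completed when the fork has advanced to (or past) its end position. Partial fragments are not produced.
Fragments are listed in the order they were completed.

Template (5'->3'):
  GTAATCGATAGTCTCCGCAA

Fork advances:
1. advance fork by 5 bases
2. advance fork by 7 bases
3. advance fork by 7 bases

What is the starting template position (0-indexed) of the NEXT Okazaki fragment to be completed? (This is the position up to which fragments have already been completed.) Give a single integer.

Step 1: advance 5 -> fork_pos = 0 + 5 = 5. Reached multiple(s) of 5: 5 -> fragment 1 completed (1 total).
Step 2: advance 7 -> fork_pos = 5 + 7 = 12. Reached multiple(s) of 5: 10 -> fragment 2 completed (2 total).
Step 3: advance 7 -> fork_pos = 12 + 7 = 19. Reached multiple(s) of 5: 15 -> fragment 3 completed (3 total).
3 fragment(s) completed, covering template[0:15] (3 x 5 = 15). The next fragment, fragment 4, covers template[15:20], so it starts at position 15.

Answer: 15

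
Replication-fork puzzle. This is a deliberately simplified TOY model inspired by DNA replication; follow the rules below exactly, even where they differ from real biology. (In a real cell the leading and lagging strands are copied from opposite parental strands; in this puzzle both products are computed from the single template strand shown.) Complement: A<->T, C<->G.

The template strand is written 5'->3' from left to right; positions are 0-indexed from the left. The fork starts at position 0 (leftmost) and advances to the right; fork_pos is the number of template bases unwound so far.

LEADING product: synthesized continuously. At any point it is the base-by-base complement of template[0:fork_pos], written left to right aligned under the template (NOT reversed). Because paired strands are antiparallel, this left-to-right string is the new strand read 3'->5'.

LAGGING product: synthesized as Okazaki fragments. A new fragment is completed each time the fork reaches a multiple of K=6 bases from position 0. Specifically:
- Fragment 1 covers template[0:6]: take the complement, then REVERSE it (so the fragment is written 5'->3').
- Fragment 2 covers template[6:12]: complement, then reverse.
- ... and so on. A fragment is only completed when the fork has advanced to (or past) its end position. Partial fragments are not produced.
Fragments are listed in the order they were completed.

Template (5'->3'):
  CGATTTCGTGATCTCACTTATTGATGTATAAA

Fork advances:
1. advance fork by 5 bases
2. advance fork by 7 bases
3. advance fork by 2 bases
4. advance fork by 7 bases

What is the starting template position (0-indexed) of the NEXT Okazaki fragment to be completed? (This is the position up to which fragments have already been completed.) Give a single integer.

Answer: 18

Derivation:
Step 1: advance 5 -> fork_pos = 0 + 5 = 5. Next multiple of 6 is 6 (not reached); still 0 fragment(s).
Step 2: advance 7 -> fork_pos = 5 + 7 = 12. Reached multiple(s) of 6: 6, 12 -> fragments 1-2 completed (2 total).
Step 3: advance 2 -> fork_pos = 12 + 2 = 14. Next multiple of 6 is 18 (not reached); still 2 fragment(s).
Step 4: advance 7 -> fork_pos = 14 + 7 = 21. Reached multiple(s) of 6: 18 -> fragment 3 completed (3 total).
3 fragment(s) completed, covering template[0:18] (3 x 6 = 18). The next fragment, fragment 4, covers template[18:24], so it starts at position 18.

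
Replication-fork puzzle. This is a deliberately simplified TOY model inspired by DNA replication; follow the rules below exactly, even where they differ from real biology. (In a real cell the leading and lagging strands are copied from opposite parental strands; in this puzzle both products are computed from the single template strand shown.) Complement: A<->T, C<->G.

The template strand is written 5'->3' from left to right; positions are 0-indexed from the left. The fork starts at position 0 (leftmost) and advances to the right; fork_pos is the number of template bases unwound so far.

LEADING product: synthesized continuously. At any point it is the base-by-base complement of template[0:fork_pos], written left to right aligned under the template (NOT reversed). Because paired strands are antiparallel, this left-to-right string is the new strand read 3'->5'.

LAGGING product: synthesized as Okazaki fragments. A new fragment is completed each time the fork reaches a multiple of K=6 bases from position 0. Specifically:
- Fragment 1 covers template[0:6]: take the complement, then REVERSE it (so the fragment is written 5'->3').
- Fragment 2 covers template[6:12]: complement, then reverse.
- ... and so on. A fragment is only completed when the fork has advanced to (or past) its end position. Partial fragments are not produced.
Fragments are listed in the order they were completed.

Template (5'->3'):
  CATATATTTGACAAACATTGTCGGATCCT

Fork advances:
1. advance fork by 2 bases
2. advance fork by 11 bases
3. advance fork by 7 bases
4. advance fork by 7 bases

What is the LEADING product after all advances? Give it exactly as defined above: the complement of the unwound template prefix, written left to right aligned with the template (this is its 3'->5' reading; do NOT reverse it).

Step 1: advance 2 -> fork_pos = 0 + 2 = 2.
Step 2: advance 11 -> fork_pos = 2 + 11 = 13.
Step 3: advance 7 -> fork_pos = 13 + 7 = 20.
Step 4: advance 7 -> fork_pos = 20 + 7 = 27.
Unwound prefix: template[0:27] = CATATATTTGACAAACATTGTCGGATC
Complement it base by base (A<->T, C<->G), keeping left-to-right order:
  [0:5] CATAT -> GTATA
  [5:10] ATTTG -> TAAAC
  [10:15] ACAAA -> TGTTT
  [15:20] CATTG -> GTAAC
  [20:25] TCGGA -> AGCCT
  [25:27] TC -> AG
Concatenate: GTATATAAACTGTTTGTAACAGCCTAG (length 27; written aligned with the template, i.e. 3'->5').

Answer: GTATATAAACTGTTTGTAACAGCCTAG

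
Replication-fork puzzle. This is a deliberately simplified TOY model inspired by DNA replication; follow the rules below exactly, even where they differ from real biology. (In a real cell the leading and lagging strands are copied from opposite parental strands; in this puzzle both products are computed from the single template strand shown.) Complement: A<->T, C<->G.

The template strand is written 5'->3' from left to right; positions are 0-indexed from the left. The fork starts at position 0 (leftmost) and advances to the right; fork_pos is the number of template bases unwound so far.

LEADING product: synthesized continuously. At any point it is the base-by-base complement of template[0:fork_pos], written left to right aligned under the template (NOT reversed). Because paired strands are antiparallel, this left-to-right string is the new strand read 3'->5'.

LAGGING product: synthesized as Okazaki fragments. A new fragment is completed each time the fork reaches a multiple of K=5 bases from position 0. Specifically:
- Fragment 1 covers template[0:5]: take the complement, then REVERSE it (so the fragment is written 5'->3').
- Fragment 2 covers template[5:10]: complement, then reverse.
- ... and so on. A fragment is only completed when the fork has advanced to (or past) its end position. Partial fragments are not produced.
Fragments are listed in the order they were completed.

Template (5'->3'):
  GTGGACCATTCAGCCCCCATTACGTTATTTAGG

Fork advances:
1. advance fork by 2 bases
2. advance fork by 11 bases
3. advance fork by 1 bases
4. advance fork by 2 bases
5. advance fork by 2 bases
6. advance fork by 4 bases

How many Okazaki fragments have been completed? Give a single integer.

Answer: 4

Derivation:
Step 1: advance 2 -> fork_pos = 0 + 2 = 2. Next multiple of 5 is 5 (not reached); still 0 fragment(s).
Step 2: advance 11 -> fork_pos = 2 + 11 = 13. Reached multiple(s) of 5: 5, 10 -> fragments 1-2 completed (2 total).
Step 3: advance 1 -> fork_pos = 13 + 1 = 14. Next multiple of 5 is 15 (not reached); still 2 fragment(s).
Step 4: advance 2 -> fork_pos = 14 + 2 = 16. Reached multiple(s) of 5: 15 -> fragment 3 completed (3 total).
Step 5: advance 2 -> fork_pos = 16 + 2 = 18. Next multiple of 5 is 20 (not reached); still 3 fragment(s).
Step 6: advance 4 -> fork_pos = 18 + 4 = 22. Reached multiple(s) of 5: 20 -> fragment 4 completed (4 total).
Check: final fork_pos = 22; the multiples of 5 that are <= 22 are 5..20 -> 22 // 5 = 4 completed fragment(s).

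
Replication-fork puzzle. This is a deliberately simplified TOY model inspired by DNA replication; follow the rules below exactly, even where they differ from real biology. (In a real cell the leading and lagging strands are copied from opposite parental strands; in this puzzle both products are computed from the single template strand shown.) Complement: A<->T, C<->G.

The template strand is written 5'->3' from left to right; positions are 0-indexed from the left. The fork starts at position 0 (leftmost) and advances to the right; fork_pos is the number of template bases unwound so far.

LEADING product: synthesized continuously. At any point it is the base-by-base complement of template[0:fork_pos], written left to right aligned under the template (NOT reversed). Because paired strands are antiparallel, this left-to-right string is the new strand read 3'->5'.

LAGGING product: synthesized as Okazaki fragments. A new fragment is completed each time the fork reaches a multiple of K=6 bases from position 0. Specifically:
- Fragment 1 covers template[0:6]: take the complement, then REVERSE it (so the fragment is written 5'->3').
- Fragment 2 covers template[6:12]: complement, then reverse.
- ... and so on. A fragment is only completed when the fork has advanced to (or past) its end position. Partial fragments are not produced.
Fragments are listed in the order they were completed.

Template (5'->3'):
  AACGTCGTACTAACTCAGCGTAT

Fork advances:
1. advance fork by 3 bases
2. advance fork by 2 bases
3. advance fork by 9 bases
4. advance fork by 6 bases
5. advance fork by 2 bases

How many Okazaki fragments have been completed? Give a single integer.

Answer: 3

Derivation:
Step 1: advance 3 -> fork_pos = 0 + 3 = 3. Next multiple of 6 is 6 (not reached); still 0 fragment(s).
Step 2: advance 2 -> fork_pos = 3 + 2 = 5. Next multiple of 6 is 6 (not reached); still 0 fragment(s).
Step 3: advance 9 -> fork_pos = 5 + 9 = 14. Reached multiple(s) of 6: 6, 12 -> fragments 1-2 completed (2 total).
Step 4: advance 6 -> fork_pos = 14 + 6 = 20. Reached multiple(s) of 6: 18 -> fragment 3 completed (3 total).
Step 5: advance 2 -> fork_pos = 20 + 2 = 22. Next multiple of 6 is 24 (not reached); still 3 fragment(s).
Check: final fork_pos = 22; the multiples of 6 that are <= 22 are 6..18 -> 22 // 6 = 3 completed fragment(s).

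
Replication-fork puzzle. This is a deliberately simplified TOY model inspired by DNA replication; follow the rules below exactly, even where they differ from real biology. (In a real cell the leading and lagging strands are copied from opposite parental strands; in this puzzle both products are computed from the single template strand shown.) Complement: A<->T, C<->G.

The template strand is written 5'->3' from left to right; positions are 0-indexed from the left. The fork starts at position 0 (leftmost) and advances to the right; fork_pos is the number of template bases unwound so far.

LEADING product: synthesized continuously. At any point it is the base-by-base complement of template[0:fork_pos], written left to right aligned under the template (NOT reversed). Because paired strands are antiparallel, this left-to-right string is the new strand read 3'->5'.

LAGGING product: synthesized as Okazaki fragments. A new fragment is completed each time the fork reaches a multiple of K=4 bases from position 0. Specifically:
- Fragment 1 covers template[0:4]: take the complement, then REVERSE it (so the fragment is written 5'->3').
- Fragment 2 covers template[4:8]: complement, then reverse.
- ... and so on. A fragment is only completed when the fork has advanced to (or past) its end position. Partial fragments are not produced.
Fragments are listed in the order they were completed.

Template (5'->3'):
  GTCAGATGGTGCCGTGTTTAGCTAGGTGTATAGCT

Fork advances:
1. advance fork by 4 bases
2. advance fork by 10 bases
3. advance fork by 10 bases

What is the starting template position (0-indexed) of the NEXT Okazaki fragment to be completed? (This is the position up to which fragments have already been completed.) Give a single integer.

Answer: 24

Derivation:
Step 1: advance 4 -> fork_pos = 0 + 4 = 4. Reached multiple(s) of 4: 4 -> fragment 1 completed (1 total).
Step 2: advance 10 -> fork_pos = 4 + 10 = 14. Reached multiple(s) of 4: 8, 12 -> fragments 2-3 completed (3 total).
Step 3: advance 10 -> fork_pos = 14 + 10 = 24. Reached multiple(s) of 4: 16, 20, 24 -> fragments 4-6 completed (6 total).
6 fragment(s) completed, covering template[0:24] (6 x 4 = 24). The next fragment, fragment 7, covers template[24:28], so it starts at position 24.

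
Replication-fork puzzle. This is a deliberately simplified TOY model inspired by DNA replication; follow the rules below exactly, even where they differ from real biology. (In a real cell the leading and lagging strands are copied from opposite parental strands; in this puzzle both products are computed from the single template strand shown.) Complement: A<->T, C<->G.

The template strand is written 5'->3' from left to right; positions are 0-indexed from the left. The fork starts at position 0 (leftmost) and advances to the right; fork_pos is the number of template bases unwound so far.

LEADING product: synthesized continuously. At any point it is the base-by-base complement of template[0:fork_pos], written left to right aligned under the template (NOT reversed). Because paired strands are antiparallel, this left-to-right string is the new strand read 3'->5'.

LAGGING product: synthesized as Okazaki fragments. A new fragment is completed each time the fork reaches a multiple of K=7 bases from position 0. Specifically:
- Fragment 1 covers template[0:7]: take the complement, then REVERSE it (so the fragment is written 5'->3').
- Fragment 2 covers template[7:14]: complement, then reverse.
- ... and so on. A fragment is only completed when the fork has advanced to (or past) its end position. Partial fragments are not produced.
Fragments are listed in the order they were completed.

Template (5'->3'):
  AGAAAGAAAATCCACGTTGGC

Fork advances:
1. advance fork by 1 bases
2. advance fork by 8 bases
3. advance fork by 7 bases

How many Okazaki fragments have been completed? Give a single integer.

Answer: 2

Derivation:
Step 1: advance 1 -> fork_pos = 0 + 1 = 1. Next multiple of 7 is 7 (not reached); still 0 fragment(s).
Step 2: advance 8 -> fork_pos = 1 + 8 = 9. Reached multiple(s) of 7: 7 -> fragment 1 completed (1 total).
Step 3: advance 7 -> fork_pos = 9 + 7 = 16. Reached multiple(s) of 7: 14 -> fragment 2 completed (2 total).
Check: final fork_pos = 16; the multiples of 7 that are <= 16 are 7..14 -> 16 // 7 = 2 completed fragment(s).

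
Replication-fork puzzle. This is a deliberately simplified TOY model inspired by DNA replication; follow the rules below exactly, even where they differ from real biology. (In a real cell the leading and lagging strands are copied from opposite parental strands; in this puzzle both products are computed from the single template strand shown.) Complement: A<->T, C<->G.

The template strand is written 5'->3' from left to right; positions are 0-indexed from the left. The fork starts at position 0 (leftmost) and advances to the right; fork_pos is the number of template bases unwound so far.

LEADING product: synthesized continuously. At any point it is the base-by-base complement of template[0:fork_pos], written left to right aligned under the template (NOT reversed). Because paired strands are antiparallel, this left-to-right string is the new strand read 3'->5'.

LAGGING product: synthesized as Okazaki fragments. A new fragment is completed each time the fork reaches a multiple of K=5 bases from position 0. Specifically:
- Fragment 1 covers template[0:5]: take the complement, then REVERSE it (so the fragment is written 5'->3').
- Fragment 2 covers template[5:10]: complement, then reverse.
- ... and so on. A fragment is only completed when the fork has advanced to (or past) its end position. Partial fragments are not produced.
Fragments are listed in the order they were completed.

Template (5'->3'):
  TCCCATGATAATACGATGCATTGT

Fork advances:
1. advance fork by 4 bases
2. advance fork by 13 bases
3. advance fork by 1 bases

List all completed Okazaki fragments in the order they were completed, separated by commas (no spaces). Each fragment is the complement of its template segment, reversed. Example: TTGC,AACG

Answer: TGGGA,TATCA,CGTAT

Derivation:
Step 1: advance 4 -> fork_pos = 0 + 4 = 4. Next multiple of 5 is 5 (not reached); still 0 fragment(s).
Step 2: advance 13 -> fork_pos = 4 + 13 = 17. Reached multiple(s) of 5: 5, 10, 15 -> fragments 1-3 completed (3 total).
Step 3: advance 1 -> fork_pos = 17 + 1 = 18. Next multiple of 5 is 20 (not reached); still 3 fragment(s).
Final fork_pos = 18, so 3 fragment(s) are complete. Build each: template segment -> complement -> reverse.
Fragment 1: template[0:5] = TCCCA -> complement AGGGT -> reversed TGGGA
Fragment 2: template[5:10] = TGATA -> complement ACTAT -> reversed TATCA
Fragment 3: template[10:15] = ATACG -> complement TATGC -> reversed CGTAT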